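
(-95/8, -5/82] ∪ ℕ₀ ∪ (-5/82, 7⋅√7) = (-95/8, 7⋅√7) ∪ ℕ₀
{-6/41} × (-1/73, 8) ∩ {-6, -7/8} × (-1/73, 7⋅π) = ∅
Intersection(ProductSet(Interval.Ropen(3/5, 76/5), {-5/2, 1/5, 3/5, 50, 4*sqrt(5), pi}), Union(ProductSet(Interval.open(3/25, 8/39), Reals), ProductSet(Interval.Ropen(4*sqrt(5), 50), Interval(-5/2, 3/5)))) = ProductSet(Interval.Ropen(4*sqrt(5), 76/5), {-5/2, 1/5, 3/5})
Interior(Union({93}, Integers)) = EmptySet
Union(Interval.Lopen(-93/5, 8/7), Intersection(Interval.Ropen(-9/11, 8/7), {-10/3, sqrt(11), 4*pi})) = Interval.Lopen(-93/5, 8/7)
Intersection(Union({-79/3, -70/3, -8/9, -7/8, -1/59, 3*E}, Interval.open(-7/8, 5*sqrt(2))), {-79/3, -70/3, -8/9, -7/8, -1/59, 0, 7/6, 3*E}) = {-79/3, -70/3, -8/9, -7/8, -1/59, 0, 7/6, 3*E}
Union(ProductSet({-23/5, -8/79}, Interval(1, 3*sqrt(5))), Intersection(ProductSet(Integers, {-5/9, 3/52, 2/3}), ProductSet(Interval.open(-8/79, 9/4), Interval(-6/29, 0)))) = ProductSet({-23/5, -8/79}, Interval(1, 3*sqrt(5)))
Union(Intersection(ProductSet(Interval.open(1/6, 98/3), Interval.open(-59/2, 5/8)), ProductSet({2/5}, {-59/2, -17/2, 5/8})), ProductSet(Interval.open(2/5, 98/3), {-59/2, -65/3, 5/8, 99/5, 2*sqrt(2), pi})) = Union(ProductSet({2/5}, {-17/2}), ProductSet(Interval.open(2/5, 98/3), {-59/2, -65/3, 5/8, 99/5, 2*sqrt(2), pi}))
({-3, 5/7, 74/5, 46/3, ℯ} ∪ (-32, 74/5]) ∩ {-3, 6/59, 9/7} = {-3, 6/59, 9/7}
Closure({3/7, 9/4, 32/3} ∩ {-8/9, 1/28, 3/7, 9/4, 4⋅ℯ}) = {3/7, 9/4}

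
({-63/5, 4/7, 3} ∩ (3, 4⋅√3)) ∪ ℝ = ℝ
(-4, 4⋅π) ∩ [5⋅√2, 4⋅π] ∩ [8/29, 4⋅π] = [5⋅√2, 4⋅π)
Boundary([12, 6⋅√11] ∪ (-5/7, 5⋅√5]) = {-5/7, 12, 6⋅√11, 5⋅√5}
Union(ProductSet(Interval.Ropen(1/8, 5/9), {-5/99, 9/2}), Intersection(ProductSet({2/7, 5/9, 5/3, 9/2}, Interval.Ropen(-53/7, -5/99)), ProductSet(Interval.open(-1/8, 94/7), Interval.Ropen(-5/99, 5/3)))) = ProductSet(Interval.Ropen(1/8, 5/9), {-5/99, 9/2})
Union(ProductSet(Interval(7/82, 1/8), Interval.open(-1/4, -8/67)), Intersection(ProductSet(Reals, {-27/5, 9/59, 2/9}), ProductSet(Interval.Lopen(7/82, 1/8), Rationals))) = Union(ProductSet(Interval(7/82, 1/8), Interval.open(-1/4, -8/67)), ProductSet(Interval.Lopen(7/82, 1/8), {-27/5, 9/59, 2/9}))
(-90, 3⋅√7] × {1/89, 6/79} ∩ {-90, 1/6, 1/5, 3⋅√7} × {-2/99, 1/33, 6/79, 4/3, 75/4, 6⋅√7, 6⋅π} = {1/6, 1/5, 3⋅√7} × {6/79}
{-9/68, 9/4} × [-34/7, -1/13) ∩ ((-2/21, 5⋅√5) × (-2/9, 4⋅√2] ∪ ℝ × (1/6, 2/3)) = {9/4} × (-2/9, -1/13)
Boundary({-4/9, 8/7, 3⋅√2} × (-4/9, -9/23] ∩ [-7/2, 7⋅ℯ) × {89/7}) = ∅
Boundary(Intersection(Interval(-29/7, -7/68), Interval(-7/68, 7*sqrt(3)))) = {-7/68}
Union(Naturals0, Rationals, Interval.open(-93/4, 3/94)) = Union(Interval(-93/4, 3/94), Rationals)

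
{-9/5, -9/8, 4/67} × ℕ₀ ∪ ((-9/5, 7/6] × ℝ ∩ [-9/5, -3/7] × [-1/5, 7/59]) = ({-9/5, -9/8, 4/67} × ℕ₀) ∪ ((-9/5, -3/7] × [-1/5, 7/59])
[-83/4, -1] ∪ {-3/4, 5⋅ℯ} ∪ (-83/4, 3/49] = [-83/4, 3/49] ∪ {5⋅ℯ}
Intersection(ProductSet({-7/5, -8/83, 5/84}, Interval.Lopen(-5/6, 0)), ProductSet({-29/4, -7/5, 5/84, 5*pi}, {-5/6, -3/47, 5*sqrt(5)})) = ProductSet({-7/5, 5/84}, {-3/47})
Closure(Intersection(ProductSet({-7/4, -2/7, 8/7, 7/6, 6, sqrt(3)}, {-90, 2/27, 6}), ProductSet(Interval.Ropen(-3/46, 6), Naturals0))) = ProductSet({8/7, 7/6, sqrt(3)}, {6})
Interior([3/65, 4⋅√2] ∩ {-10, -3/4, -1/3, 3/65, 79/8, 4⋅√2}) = ∅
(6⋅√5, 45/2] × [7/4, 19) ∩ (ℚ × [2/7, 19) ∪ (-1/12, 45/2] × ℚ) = ((ℚ ∩ (6⋅√5, 45/2]) × [7/4, 19)) ∪ ((6⋅√5, 45/2] × (ℚ ∩ [7/4, 19)))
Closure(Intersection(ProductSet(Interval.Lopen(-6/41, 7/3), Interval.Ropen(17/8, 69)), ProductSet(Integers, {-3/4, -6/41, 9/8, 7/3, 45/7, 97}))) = ProductSet(Range(0, 3, 1), {7/3, 45/7})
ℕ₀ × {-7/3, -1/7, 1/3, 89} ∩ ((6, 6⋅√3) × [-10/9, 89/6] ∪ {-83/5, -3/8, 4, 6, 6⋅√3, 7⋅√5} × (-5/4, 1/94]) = ({4, 6} × {-1/7}) ∪ ({7, 8, 9, 10} × {-1/7, 1/3})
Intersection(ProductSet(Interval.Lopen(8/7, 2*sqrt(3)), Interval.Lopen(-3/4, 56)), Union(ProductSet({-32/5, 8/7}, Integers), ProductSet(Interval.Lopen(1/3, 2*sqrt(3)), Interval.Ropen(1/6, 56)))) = ProductSet(Interval.Lopen(8/7, 2*sqrt(3)), Interval.Ropen(1/6, 56))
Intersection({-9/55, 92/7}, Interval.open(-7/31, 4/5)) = {-9/55}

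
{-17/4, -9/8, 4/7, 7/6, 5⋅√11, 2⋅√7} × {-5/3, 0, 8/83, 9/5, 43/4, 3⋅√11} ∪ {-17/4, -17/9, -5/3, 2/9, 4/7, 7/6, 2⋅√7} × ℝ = ({-17/4, -17/9, -5/3, 2/9, 4/7, 7/6, 2⋅√7} × ℝ) ∪ ({-17/4, -9/8, 4/7, 7/6, 5⋅√11, 2⋅√7} × {-5/3, 0, 8/83, 9/5, 43/4, 3⋅√11})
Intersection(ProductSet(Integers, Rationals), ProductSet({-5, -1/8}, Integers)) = ProductSet({-5}, Integers)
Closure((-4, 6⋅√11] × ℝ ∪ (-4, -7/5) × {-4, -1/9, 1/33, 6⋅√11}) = [-4, 6⋅√11] × ℝ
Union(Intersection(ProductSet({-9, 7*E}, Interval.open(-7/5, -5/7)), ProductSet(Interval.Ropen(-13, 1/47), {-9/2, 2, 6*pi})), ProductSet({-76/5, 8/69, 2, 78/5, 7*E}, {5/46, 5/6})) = ProductSet({-76/5, 8/69, 2, 78/5, 7*E}, {5/46, 5/6})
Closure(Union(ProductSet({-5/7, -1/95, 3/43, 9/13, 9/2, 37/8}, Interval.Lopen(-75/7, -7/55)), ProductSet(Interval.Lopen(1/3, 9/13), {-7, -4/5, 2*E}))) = Union(ProductSet({-5/7, -1/95, 3/43, 9/13, 9/2, 37/8}, Interval(-75/7, -7/55)), ProductSet(Interval(1/3, 9/13), {-7, -4/5, 2*E}))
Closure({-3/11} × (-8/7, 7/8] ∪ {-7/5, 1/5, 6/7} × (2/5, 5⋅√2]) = ({-3/11} × [-8/7, 7/8]) ∪ ({-7/5, 1/5, 6/7} × [2/5, 5⋅√2])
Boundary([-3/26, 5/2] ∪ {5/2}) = {-3/26, 5/2}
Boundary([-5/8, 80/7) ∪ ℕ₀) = {-5/8, 80/7} ∪ (ℕ₀ \ (-5/8, 80/7))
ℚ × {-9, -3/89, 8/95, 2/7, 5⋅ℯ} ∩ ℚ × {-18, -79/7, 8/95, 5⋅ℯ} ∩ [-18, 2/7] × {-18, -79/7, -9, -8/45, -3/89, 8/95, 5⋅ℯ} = (ℚ ∩ [-18, 2/7]) × {8/95, 5⋅ℯ}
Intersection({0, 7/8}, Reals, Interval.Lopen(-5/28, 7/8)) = {0, 7/8}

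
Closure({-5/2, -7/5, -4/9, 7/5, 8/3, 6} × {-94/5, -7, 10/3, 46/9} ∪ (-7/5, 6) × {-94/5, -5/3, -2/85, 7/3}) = ([-7/5, 6] × {-94/5, -5/3, -2/85, 7/3}) ∪ ({-5/2, -7/5, -4/9, 7/5, 8/3, 6} × {-94/5, -7, 10/3, 46/9})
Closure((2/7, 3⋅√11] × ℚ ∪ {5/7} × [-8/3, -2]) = [2/7, 3⋅√11] × ℝ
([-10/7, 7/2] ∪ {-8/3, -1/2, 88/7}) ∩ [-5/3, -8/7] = [-10/7, -8/7]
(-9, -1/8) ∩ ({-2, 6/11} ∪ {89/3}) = {-2}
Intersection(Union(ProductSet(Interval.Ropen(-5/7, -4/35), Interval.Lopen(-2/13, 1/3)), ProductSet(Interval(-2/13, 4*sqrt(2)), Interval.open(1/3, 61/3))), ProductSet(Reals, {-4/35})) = ProductSet(Interval.Ropen(-5/7, -4/35), {-4/35})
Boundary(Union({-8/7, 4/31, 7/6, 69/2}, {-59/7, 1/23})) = {-59/7, -8/7, 1/23, 4/31, 7/6, 69/2}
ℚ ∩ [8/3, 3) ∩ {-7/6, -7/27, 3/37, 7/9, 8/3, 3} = {8/3}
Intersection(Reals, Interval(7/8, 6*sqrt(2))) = Interval(7/8, 6*sqrt(2))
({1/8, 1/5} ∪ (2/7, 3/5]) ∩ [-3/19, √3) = {1/8, 1/5} ∪ (2/7, 3/5]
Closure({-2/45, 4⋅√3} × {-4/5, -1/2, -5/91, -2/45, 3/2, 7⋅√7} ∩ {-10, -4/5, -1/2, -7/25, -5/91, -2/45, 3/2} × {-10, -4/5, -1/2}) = {-2/45} × {-4/5, -1/2}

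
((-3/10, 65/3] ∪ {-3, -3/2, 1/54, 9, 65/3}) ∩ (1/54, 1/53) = (1/54, 1/53)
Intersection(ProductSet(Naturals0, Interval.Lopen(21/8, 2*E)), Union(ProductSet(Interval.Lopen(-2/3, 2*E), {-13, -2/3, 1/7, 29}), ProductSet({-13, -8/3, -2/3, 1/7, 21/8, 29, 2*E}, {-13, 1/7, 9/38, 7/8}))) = EmptySet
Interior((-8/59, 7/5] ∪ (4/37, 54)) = (-8/59, 54)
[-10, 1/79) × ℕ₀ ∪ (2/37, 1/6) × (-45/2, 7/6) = ([-10, 1/79) × ℕ₀) ∪ ((2/37, 1/6) × (-45/2, 7/6))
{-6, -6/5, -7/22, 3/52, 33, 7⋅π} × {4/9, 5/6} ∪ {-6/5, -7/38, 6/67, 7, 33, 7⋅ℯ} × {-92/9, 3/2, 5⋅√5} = ({-6, -6/5, -7/22, 3/52, 33, 7⋅π} × {4/9, 5/6}) ∪ ({-6/5, -7/38, 6/67, 7, 33, 7⋅ℯ} × {-92/9, 3/2, 5⋅√5})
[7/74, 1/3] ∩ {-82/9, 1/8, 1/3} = {1/8, 1/3}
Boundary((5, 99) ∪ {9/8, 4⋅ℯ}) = {9/8, 5, 99}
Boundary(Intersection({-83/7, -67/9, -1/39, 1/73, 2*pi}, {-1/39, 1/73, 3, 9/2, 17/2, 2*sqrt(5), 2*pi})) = {-1/39, 1/73, 2*pi}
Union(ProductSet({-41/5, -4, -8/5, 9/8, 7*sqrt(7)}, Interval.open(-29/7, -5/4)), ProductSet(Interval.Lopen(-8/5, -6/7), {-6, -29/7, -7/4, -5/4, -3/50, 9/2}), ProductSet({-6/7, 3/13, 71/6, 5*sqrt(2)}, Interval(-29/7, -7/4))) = Union(ProductSet({-6/7, 3/13, 71/6, 5*sqrt(2)}, Interval(-29/7, -7/4)), ProductSet({-41/5, -4, -8/5, 9/8, 7*sqrt(7)}, Interval.open(-29/7, -5/4)), ProductSet(Interval.Lopen(-8/5, -6/7), {-6, -29/7, -7/4, -5/4, -3/50, 9/2}))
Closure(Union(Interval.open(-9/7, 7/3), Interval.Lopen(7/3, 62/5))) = Interval(-9/7, 62/5)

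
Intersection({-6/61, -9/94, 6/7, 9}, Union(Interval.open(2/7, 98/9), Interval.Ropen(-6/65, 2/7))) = {6/7, 9}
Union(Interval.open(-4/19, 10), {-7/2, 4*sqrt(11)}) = Union({-7/2, 4*sqrt(11)}, Interval.open(-4/19, 10))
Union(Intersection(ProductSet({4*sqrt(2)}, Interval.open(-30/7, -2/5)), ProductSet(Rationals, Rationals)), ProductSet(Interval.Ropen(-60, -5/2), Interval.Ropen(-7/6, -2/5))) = ProductSet(Interval.Ropen(-60, -5/2), Interval.Ropen(-7/6, -2/5))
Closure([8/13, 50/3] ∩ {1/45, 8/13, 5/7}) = {8/13, 5/7}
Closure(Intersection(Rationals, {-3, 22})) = {-3, 22}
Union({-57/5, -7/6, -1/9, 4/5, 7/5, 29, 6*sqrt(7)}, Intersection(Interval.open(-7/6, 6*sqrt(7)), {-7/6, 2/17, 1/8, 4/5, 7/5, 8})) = {-57/5, -7/6, -1/9, 2/17, 1/8, 4/5, 7/5, 8, 29, 6*sqrt(7)}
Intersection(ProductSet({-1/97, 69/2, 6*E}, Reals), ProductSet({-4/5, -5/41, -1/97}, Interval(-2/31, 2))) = ProductSet({-1/97}, Interval(-2/31, 2))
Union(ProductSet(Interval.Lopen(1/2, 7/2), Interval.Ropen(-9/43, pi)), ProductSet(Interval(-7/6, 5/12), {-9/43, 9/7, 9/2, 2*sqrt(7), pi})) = Union(ProductSet(Interval(-7/6, 5/12), {-9/43, 9/7, 9/2, 2*sqrt(7), pi}), ProductSet(Interval.Lopen(1/2, 7/2), Interval.Ropen(-9/43, pi)))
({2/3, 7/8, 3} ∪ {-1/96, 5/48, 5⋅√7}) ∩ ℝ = {-1/96, 5/48, 2/3, 7/8, 3, 5⋅√7}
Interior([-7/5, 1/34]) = (-7/5, 1/34)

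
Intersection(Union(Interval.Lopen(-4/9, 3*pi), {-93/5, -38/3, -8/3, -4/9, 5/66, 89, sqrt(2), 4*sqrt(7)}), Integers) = Union({89}, Range(0, 10, 1))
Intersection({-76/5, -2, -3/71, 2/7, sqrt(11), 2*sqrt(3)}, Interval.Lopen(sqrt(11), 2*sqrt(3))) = {2*sqrt(3)}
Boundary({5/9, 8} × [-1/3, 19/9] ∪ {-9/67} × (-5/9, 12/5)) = ({-9/67} × [-5/9, 12/5]) ∪ ({5/9, 8} × [-1/3, 19/9])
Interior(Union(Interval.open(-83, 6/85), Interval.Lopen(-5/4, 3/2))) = Interval.open(-83, 3/2)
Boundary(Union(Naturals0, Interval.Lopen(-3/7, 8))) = Union(Complement(Naturals0, Interval.open(-3/7, 8)), {-3/7})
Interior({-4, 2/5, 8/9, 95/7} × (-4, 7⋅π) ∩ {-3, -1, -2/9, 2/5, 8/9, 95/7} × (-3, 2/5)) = ∅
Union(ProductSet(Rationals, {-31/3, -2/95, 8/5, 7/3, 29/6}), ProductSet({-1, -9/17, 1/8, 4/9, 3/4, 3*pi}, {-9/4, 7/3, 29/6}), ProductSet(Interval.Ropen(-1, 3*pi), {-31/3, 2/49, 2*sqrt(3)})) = Union(ProductSet({-1, -9/17, 1/8, 4/9, 3/4, 3*pi}, {-9/4, 7/3, 29/6}), ProductSet(Interval.Ropen(-1, 3*pi), {-31/3, 2/49, 2*sqrt(3)}), ProductSet(Rationals, {-31/3, -2/95, 8/5, 7/3, 29/6}))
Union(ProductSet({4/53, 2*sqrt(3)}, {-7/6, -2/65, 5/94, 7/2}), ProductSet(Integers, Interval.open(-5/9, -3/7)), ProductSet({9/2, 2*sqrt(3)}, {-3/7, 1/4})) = Union(ProductSet({4/53, 2*sqrt(3)}, {-7/6, -2/65, 5/94, 7/2}), ProductSet({9/2, 2*sqrt(3)}, {-3/7, 1/4}), ProductSet(Integers, Interval.open(-5/9, -3/7)))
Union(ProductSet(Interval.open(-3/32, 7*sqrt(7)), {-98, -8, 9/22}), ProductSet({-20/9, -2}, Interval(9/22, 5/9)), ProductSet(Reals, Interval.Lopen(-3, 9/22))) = Union(ProductSet({-20/9, -2}, Interval(9/22, 5/9)), ProductSet(Interval.open(-3/32, 7*sqrt(7)), {-98, -8, 9/22}), ProductSet(Reals, Interval.Lopen(-3, 9/22)))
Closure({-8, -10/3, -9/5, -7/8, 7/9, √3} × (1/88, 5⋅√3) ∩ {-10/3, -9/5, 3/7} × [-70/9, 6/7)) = {-10/3, -9/5} × [1/88, 6/7]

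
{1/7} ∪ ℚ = ℚ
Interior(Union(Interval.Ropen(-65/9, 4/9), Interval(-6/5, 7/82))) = Interval.open(-65/9, 4/9)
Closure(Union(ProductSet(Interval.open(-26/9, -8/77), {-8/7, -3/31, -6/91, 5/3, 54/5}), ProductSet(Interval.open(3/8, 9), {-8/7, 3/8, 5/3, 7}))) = Union(ProductSet(Interval(-26/9, -8/77), {-8/7, -3/31, -6/91, 5/3, 54/5}), ProductSet(Interval(3/8, 9), {-8/7, 3/8, 5/3, 7}))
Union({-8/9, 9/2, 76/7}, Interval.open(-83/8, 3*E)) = Union({76/7}, Interval.open(-83/8, 3*E))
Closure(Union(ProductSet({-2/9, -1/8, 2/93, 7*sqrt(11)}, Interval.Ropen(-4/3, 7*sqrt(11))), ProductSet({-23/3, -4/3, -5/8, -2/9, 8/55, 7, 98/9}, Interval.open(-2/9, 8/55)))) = Union(ProductSet({-2/9, -1/8, 2/93, 7*sqrt(11)}, Interval(-4/3, 7*sqrt(11))), ProductSet({-23/3, -4/3, -5/8, -2/9, 8/55, 7, 98/9}, Interval(-2/9, 8/55)))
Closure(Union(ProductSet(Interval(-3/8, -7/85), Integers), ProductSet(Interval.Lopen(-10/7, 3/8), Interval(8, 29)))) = Union(ProductSet(Interval(-10/7, 3/8), Interval(8, 29)), ProductSet(Interval(-3/8, -7/85), Integers))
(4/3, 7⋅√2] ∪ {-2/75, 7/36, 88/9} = {-2/75, 7/36} ∪ (4/3, 7⋅√2]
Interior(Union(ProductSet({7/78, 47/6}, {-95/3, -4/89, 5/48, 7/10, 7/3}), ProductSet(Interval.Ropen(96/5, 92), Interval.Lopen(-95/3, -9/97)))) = ProductSet(Interval.open(96/5, 92), Interval.open(-95/3, -9/97))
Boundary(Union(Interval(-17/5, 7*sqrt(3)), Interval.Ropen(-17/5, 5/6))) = {-17/5, 7*sqrt(3)}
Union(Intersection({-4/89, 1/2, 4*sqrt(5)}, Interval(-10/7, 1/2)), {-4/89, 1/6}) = {-4/89, 1/6, 1/2}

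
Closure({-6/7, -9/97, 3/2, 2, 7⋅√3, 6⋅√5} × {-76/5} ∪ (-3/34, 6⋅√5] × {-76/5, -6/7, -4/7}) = ([-3/34, 6⋅√5] × {-76/5, -6/7, -4/7}) ∪ ({-6/7, -9/97, 3/2, 2, 7⋅√3, 6⋅√5} × {-76/5})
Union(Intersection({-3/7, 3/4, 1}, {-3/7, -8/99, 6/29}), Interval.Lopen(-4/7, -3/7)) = Interval.Lopen(-4/7, -3/7)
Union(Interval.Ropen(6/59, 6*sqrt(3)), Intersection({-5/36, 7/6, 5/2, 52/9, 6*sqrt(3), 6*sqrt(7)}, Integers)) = Interval.Ropen(6/59, 6*sqrt(3))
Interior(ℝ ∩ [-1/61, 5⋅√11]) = (-1/61, 5⋅√11)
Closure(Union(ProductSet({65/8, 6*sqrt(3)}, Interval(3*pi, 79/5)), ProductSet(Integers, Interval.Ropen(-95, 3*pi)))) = Union(ProductSet({65/8, 6*sqrt(3)}, Interval(3*pi, 79/5)), ProductSet(Integers, Interval(-95, 3*pi)))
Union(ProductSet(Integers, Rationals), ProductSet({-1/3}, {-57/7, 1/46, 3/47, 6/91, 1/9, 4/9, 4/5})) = Union(ProductSet({-1/3}, {-57/7, 1/46, 3/47, 6/91, 1/9, 4/9, 4/5}), ProductSet(Integers, Rationals))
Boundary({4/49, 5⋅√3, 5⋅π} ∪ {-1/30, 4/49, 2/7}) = {-1/30, 4/49, 2/7, 5⋅√3, 5⋅π}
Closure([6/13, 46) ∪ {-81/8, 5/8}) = {-81/8} ∪ [6/13, 46]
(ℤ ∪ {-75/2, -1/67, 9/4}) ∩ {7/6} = ∅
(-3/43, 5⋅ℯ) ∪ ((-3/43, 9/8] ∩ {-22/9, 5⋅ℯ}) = (-3/43, 5⋅ℯ)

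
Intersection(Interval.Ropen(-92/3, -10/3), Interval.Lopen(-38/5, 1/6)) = Interval.open(-38/5, -10/3)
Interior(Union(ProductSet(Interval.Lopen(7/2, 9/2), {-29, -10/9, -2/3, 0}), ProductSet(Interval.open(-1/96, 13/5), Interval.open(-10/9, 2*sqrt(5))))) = ProductSet(Interval.open(-1/96, 13/5), Interval.open(-10/9, 2*sqrt(5)))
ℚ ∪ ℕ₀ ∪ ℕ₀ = ℚ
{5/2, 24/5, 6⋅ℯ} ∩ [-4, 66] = {5/2, 24/5, 6⋅ℯ}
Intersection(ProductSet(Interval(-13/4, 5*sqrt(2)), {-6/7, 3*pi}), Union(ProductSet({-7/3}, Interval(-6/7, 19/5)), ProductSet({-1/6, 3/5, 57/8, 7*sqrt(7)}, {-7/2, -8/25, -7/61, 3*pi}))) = Union(ProductSet({-7/3}, {-6/7}), ProductSet({-1/6, 3/5}, {3*pi}))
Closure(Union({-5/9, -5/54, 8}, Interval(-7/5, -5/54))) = Union({8}, Interval(-7/5, -5/54))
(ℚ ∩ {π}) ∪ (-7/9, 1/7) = (-7/9, 1/7)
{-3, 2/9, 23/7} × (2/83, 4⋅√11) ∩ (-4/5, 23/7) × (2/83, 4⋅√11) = {2/9} × (2/83, 4⋅√11)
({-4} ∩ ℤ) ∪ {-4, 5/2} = {-4, 5/2}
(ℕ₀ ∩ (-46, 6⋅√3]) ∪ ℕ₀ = ℕ₀ ∪ {0, 1, …, 10}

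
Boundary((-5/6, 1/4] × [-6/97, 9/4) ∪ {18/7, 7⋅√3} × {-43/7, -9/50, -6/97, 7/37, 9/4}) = ({-5/6, 1/4} × [-6/97, 9/4]) ∪ ([-5/6, 1/4] × {-6/97, 9/4}) ∪ ({18/7, 7⋅√3} × {-43/7, -9/50, -6/97, 7/37, 9/4})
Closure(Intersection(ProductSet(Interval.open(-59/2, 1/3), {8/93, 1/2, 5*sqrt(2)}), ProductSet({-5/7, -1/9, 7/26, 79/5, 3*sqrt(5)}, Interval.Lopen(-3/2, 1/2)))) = ProductSet({-5/7, -1/9, 7/26}, {8/93, 1/2})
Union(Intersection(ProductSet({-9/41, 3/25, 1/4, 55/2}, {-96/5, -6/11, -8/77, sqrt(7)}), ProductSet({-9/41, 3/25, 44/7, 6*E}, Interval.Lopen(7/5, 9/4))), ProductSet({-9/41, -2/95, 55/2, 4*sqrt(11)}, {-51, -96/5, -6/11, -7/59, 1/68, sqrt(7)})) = ProductSet({-9/41, -2/95, 55/2, 4*sqrt(11)}, {-51, -96/5, -6/11, -7/59, 1/68, sqrt(7)})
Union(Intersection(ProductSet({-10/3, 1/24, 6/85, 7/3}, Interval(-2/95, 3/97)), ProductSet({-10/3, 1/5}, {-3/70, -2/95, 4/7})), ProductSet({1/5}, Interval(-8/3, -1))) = Union(ProductSet({-10/3}, {-2/95}), ProductSet({1/5}, Interval(-8/3, -1)))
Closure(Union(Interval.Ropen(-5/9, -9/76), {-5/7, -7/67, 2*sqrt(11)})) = Union({-5/7, -7/67, 2*sqrt(11)}, Interval(-5/9, -9/76))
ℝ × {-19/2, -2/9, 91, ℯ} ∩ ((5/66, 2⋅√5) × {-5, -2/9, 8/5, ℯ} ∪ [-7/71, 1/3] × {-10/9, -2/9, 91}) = ([-7/71, 1/3] × {-2/9, 91}) ∪ ((5/66, 2⋅√5) × {-2/9, ℯ})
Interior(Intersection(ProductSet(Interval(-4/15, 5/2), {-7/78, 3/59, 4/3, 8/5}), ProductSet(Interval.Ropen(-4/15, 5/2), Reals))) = EmptySet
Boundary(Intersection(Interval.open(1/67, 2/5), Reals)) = {1/67, 2/5}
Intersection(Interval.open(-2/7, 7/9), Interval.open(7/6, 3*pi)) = EmptySet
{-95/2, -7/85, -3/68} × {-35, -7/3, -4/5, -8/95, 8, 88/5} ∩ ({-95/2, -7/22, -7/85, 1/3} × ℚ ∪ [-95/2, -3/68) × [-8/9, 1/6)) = {-95/2, -7/85} × {-35, -7/3, -4/5, -8/95, 8, 88/5}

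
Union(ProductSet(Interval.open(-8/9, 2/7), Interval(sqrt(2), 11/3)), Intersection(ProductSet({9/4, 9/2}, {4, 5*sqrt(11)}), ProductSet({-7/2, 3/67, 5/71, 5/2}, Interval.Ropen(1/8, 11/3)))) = ProductSet(Interval.open(-8/9, 2/7), Interval(sqrt(2), 11/3))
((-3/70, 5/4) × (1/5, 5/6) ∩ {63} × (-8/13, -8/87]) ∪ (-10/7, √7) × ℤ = (-10/7, √7) × ℤ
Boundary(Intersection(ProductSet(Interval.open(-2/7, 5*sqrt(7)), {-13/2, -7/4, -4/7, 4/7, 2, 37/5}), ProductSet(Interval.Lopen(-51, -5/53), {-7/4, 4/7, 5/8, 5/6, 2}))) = ProductSet(Interval(-2/7, -5/53), {-7/4, 4/7, 2})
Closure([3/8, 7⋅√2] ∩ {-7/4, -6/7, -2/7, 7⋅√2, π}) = {7⋅√2, π}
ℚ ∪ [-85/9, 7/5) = ℚ ∪ [-85/9, 7/5]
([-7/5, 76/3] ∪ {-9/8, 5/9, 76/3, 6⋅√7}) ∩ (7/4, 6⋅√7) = (7/4, 6⋅√7)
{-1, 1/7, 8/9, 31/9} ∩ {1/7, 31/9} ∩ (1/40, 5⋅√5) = {1/7, 31/9}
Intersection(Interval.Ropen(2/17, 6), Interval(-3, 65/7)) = Interval.Ropen(2/17, 6)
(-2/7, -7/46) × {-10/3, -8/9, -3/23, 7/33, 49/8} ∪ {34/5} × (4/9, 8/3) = ({34/5} × (4/9, 8/3)) ∪ ((-2/7, -7/46) × {-10/3, -8/9, -3/23, 7/33, 49/8})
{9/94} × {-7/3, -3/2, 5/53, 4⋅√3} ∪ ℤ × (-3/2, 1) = (ℤ × (-3/2, 1)) ∪ ({9/94} × {-7/3, -3/2, 5/53, 4⋅√3})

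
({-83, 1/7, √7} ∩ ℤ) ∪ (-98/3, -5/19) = {-83} ∪ (-98/3, -5/19)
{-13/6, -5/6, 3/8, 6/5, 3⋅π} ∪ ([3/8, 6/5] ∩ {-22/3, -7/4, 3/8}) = {-13/6, -5/6, 3/8, 6/5, 3⋅π}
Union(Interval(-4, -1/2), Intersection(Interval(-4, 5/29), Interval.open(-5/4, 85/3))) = Interval(-4, 5/29)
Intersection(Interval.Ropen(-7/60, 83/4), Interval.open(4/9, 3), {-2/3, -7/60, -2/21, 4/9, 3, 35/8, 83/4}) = EmptySet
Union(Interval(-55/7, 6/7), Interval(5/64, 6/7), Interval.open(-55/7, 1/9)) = Interval(-55/7, 6/7)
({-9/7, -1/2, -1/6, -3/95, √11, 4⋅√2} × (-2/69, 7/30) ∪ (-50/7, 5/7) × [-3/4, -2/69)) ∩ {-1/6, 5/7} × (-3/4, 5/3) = {-1/6} × ((-3/4, -2/69) ∪ (-2/69, 7/30))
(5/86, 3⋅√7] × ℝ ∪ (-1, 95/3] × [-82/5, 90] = ((-1, 95/3] × [-82/5, 90]) ∪ ((5/86, 3⋅√7] × ℝ)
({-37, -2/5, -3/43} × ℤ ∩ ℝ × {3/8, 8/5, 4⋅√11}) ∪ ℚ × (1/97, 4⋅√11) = ℚ × (1/97, 4⋅√11)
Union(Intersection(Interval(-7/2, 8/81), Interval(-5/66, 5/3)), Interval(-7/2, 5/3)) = Interval(-7/2, 5/3)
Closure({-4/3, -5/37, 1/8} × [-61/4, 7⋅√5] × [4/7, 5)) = {-4/3, -5/37, 1/8} × [-61/4, 7⋅√5] × [4/7, 5]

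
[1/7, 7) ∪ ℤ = ℤ ∪ [1/7, 7]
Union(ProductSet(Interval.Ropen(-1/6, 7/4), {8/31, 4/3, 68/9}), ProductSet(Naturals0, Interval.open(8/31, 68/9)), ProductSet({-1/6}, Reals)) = Union(ProductSet({-1/6}, Reals), ProductSet(Interval.Ropen(-1/6, 7/4), {8/31, 4/3, 68/9}), ProductSet(Naturals0, Interval.open(8/31, 68/9)))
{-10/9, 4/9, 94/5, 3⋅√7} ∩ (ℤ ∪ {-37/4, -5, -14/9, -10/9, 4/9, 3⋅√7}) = {-10/9, 4/9, 3⋅√7}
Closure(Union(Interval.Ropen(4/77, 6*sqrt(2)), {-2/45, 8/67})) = Union({-2/45}, Interval(4/77, 6*sqrt(2)))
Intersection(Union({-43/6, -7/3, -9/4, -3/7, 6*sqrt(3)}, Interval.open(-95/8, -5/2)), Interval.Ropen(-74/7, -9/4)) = Union({-7/3}, Interval.Ropen(-74/7, -5/2))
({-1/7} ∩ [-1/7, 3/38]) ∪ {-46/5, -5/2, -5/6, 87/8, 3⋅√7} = {-46/5, -5/2, -5/6, -1/7, 87/8, 3⋅√7}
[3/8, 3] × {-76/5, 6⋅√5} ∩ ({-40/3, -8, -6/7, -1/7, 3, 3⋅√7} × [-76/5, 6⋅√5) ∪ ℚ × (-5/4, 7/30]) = {3} × {-76/5}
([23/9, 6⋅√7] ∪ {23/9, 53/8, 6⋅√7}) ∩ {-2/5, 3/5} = ∅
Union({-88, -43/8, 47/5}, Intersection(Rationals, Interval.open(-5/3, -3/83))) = Union({-88, -43/8, 47/5}, Intersection(Interval.open(-5/3, -3/83), Rationals))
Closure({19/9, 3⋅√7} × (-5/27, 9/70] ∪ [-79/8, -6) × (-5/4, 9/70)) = ({-79/8, -6} × [-5/4, 9/70]) ∪ ([-79/8, -6] × {-5/4, 9/70}) ∪ ([-79/8, -6) × (-5/4, 9/70)) ∪ ({19/9, 3⋅√7} × [-5/27, 9/70])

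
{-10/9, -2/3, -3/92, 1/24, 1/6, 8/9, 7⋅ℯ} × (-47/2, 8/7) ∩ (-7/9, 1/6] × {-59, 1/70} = {-2/3, -3/92, 1/24, 1/6} × {1/70}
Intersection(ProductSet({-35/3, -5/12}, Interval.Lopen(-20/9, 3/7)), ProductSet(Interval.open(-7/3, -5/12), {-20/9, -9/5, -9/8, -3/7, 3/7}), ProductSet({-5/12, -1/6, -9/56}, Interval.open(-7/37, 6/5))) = EmptySet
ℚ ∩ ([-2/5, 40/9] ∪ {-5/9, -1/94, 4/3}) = {-5/9} ∪ (ℚ ∩ [-2/5, 40/9])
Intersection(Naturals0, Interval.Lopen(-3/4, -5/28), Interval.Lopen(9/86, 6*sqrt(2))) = EmptySet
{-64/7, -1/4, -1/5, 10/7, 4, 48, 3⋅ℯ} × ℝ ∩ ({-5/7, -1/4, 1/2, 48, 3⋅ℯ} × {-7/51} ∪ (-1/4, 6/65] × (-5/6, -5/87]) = ({-1/5} × (-5/6, -5/87]) ∪ ({-1/4, 48, 3⋅ℯ} × {-7/51})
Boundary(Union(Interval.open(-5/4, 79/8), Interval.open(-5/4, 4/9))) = {-5/4, 79/8}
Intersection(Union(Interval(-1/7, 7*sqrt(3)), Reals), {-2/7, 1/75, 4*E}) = {-2/7, 1/75, 4*E}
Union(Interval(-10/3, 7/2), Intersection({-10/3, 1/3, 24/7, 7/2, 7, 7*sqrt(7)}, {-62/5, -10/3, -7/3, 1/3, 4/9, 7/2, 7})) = Union({7}, Interval(-10/3, 7/2))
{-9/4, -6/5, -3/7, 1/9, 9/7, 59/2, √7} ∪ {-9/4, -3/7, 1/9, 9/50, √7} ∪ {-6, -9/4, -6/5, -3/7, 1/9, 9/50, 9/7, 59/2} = {-6, -9/4, -6/5, -3/7, 1/9, 9/50, 9/7, 59/2, √7}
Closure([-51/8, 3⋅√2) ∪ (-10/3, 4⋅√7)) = [-51/8, 4⋅√7]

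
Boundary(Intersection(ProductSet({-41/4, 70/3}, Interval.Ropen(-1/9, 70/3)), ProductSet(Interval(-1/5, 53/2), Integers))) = ProductSet({70/3}, Range(0, 24, 1))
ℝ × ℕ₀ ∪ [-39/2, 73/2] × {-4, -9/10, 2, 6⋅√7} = (ℝ × ℕ₀) ∪ ([-39/2, 73/2] × {-4, -9/10, 2, 6⋅√7})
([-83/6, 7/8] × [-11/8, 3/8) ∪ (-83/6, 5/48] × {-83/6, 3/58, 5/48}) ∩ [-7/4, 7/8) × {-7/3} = ∅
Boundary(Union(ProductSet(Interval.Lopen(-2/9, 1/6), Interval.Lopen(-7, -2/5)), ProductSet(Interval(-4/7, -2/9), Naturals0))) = Union(ProductSet({-2/9, 1/6}, Interval(-7, -2/5)), ProductSet(Interval(-4/7, -2/9), Union(Complement(Naturals0, Interval.open(-7, -2/5)), Naturals0)), ProductSet(Interval(-2/9, 1/6), {-7, -2/5}))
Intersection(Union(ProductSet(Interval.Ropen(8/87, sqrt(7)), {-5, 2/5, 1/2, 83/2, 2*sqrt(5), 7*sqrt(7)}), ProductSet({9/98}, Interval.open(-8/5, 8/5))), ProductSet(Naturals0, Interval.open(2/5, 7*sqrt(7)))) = ProductSet(Range(1, 3, 1), {1/2, 2*sqrt(5)})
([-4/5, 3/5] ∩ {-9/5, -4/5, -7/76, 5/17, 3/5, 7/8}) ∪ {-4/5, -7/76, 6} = {-4/5, -7/76, 5/17, 3/5, 6}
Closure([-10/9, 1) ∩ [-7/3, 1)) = [-10/9, 1]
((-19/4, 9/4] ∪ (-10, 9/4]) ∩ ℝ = (-10, 9/4]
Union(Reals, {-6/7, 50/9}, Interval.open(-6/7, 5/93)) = Interval(-oo, oo)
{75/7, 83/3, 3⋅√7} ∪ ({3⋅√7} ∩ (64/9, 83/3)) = {75/7, 83/3, 3⋅√7}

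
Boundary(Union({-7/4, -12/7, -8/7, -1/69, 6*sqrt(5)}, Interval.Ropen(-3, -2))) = {-3, -2, -7/4, -12/7, -8/7, -1/69, 6*sqrt(5)}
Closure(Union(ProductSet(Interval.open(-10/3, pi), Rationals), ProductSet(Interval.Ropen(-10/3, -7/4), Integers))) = ProductSet(Interval(-10/3, pi), Reals)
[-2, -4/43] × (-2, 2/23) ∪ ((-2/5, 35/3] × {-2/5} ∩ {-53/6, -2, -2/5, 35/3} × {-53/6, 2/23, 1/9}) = [-2, -4/43] × (-2, 2/23)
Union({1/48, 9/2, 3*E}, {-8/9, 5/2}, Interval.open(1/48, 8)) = Union({-8/9, 3*E}, Interval.Ropen(1/48, 8))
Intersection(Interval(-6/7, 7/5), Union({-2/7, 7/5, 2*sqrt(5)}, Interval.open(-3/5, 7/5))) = Interval.Lopen(-3/5, 7/5)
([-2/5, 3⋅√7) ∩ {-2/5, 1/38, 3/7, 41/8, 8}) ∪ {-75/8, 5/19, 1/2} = {-75/8, -2/5, 1/38, 5/19, 3/7, 1/2, 41/8}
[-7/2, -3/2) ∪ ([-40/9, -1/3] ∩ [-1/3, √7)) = [-7/2, -3/2) ∪ {-1/3}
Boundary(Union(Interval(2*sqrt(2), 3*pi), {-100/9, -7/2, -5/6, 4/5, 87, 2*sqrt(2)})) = {-100/9, -7/2, -5/6, 4/5, 87, 2*sqrt(2), 3*pi}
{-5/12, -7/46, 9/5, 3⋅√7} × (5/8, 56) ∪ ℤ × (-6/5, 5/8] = (ℤ × (-6/5, 5/8]) ∪ ({-5/12, -7/46, 9/5, 3⋅√7} × (5/8, 56))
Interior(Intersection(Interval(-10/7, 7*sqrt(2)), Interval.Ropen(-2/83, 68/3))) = Interval.open(-2/83, 7*sqrt(2))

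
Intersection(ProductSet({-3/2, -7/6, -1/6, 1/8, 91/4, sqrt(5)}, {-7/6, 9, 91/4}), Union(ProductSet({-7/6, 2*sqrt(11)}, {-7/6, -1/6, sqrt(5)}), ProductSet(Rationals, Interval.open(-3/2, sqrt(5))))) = ProductSet({-3/2, -7/6, -1/6, 1/8, 91/4}, {-7/6})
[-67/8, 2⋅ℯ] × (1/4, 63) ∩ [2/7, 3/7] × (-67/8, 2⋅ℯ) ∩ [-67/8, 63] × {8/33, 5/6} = [2/7, 3/7] × {5/6}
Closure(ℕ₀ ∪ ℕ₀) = ℕ₀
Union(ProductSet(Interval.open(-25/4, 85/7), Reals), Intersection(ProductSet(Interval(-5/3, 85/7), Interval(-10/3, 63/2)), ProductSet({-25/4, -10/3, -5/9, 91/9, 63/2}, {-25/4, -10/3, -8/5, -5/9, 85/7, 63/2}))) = ProductSet(Interval.open(-25/4, 85/7), Reals)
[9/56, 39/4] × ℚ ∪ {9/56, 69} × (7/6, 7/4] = ([9/56, 39/4] × ℚ) ∪ ({9/56, 69} × (7/6, 7/4])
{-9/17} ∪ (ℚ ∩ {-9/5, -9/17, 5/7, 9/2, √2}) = {-9/5, -9/17, 5/7, 9/2}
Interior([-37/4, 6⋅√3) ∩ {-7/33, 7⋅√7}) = ∅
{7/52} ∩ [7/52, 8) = {7/52}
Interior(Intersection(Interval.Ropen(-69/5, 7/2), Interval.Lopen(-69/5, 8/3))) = Interval.open(-69/5, 8/3)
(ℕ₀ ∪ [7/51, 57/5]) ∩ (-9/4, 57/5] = {0, 1, …, 11} ∪ [7/51, 57/5]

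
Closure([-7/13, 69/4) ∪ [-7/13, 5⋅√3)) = [-7/13, 69/4]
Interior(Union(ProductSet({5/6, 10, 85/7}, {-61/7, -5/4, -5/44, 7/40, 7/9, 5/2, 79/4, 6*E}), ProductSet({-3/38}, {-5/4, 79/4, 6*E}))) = EmptySet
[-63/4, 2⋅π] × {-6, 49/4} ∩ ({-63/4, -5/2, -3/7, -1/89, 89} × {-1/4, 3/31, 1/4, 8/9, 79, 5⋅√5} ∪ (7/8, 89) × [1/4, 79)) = (7/8, 2⋅π] × {49/4}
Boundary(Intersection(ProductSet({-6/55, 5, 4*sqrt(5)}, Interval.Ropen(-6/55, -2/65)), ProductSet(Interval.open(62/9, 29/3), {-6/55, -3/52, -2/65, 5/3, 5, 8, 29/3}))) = ProductSet({4*sqrt(5)}, {-6/55, -3/52})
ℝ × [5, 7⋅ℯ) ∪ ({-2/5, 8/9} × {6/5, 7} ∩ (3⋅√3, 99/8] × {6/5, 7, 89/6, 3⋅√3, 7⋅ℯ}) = ℝ × [5, 7⋅ℯ)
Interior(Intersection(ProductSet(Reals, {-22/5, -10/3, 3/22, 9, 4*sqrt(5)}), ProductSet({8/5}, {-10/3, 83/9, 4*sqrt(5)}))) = EmptySet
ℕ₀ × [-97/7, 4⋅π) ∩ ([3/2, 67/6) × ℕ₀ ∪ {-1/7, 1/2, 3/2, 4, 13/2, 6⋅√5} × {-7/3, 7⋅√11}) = ({4} × {-7/3}) ∪ ({2, 3, …, 11} × {0, 1, …, 12})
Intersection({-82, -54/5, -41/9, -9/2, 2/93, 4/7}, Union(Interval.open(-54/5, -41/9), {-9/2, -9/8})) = {-9/2}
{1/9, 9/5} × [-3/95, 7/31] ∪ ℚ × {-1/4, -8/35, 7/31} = (ℚ × {-1/4, -8/35, 7/31}) ∪ ({1/9, 9/5} × [-3/95, 7/31])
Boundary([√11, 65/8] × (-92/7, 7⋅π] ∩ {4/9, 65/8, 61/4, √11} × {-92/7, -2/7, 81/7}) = {65/8, √11} × {-2/7, 81/7}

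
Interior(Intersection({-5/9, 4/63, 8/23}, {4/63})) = EmptySet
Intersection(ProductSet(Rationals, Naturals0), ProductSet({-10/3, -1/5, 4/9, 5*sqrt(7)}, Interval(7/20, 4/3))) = ProductSet({-10/3, -1/5, 4/9}, Range(1, 2, 1))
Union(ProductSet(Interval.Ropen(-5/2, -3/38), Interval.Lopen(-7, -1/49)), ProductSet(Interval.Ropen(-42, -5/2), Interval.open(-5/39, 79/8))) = Union(ProductSet(Interval.Ropen(-42, -5/2), Interval.open(-5/39, 79/8)), ProductSet(Interval.Ropen(-5/2, -3/38), Interval.Lopen(-7, -1/49)))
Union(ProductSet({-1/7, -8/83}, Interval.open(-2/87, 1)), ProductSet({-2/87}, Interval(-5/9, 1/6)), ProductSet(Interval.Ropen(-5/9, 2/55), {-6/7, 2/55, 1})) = Union(ProductSet({-2/87}, Interval(-5/9, 1/6)), ProductSet({-1/7, -8/83}, Interval.open(-2/87, 1)), ProductSet(Interval.Ropen(-5/9, 2/55), {-6/7, 2/55, 1}))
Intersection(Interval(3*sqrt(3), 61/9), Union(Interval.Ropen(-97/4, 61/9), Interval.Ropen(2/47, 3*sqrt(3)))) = Interval.Ropen(3*sqrt(3), 61/9)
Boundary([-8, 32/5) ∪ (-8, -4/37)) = {-8, 32/5}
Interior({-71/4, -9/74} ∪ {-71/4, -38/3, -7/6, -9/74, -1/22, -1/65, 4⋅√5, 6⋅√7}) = ∅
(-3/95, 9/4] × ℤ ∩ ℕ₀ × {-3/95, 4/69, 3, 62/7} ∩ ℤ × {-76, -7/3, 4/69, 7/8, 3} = {0, 1, 2} × {3}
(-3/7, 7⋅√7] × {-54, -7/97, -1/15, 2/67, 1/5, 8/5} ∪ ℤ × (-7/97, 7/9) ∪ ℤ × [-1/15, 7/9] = (ℤ × (-7/97, 7/9]) ∪ ((-3/7, 7⋅√7] × {-54, -7/97, -1/15, 2/67, 1/5, 8/5})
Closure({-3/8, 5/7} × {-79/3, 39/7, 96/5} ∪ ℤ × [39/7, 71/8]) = (ℤ × [39/7, 71/8]) ∪ ({-3/8, 5/7} × {-79/3, 39/7, 96/5})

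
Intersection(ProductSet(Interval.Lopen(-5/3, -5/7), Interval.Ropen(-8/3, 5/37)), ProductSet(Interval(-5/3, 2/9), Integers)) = ProductSet(Interval.Lopen(-5/3, -5/7), Range(-2, 1, 1))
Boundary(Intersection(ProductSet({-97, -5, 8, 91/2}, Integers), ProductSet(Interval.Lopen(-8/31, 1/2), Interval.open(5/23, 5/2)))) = EmptySet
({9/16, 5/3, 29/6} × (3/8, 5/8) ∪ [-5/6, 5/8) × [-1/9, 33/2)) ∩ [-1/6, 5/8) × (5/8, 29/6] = [-1/6, 5/8) × (5/8, 29/6]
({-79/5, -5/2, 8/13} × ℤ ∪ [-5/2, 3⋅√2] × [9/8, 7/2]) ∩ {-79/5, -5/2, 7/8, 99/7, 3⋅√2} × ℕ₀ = ({-79/5, -5/2} × ℕ₀) ∪ ({-5/2, 7/8, 3⋅√2} × {2, 3})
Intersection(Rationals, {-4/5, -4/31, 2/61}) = {-4/5, -4/31, 2/61}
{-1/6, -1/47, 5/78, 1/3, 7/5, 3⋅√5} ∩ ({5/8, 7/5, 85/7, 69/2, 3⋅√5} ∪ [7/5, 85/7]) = {7/5, 3⋅√5}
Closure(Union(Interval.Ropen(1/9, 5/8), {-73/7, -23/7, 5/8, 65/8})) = Union({-73/7, -23/7, 65/8}, Interval(1/9, 5/8))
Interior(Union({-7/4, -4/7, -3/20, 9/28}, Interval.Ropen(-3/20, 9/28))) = Interval.open(-3/20, 9/28)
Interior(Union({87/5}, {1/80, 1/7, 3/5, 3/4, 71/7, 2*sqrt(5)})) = EmptySet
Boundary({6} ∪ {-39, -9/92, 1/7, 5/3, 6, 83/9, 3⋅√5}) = {-39, -9/92, 1/7, 5/3, 6, 83/9, 3⋅√5}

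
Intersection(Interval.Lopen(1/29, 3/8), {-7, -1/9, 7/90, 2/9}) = {7/90, 2/9}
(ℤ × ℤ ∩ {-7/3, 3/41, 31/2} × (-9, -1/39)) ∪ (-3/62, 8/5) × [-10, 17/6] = (-3/62, 8/5) × [-10, 17/6]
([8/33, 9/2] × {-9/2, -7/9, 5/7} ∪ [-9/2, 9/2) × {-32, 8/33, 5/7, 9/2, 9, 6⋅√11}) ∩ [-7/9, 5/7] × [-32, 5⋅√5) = ([8/33, 5/7] × {-9/2, -7/9, 5/7}) ∪ ([-7/9, 5/7] × {-32, 8/33, 5/7, 9/2, 9})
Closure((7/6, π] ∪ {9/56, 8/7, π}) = {9/56, 8/7} ∪ [7/6, π]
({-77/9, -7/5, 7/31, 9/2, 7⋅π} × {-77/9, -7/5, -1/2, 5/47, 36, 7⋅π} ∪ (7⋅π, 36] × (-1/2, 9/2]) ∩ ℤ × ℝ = {22, 23, …, 36} × (-1/2, 9/2]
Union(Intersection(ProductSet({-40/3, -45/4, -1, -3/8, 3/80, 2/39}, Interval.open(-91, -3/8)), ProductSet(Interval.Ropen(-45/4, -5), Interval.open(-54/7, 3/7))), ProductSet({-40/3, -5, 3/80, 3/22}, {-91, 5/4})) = Union(ProductSet({-45/4}, Interval.open(-54/7, -3/8)), ProductSet({-40/3, -5, 3/80, 3/22}, {-91, 5/4}))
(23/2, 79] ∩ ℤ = {12, 13, …, 79}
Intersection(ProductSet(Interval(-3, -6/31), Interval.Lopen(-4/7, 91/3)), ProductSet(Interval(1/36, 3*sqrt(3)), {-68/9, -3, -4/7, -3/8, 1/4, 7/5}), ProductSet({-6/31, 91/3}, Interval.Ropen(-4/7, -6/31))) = EmptySet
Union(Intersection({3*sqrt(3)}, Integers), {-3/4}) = {-3/4}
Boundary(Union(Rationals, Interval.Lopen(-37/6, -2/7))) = Union(Interval(-oo, -37/6), Interval(-2/7, oo))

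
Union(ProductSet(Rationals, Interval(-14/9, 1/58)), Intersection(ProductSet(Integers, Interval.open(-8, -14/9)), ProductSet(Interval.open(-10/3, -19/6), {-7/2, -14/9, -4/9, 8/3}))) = ProductSet(Rationals, Interval(-14/9, 1/58))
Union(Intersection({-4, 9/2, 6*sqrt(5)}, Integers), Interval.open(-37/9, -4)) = Interval.Lopen(-37/9, -4)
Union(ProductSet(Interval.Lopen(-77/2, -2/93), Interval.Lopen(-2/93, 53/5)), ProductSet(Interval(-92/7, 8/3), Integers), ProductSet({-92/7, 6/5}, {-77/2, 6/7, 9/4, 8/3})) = Union(ProductSet({-92/7, 6/5}, {-77/2, 6/7, 9/4, 8/3}), ProductSet(Interval.Lopen(-77/2, -2/93), Interval.Lopen(-2/93, 53/5)), ProductSet(Interval(-92/7, 8/3), Integers))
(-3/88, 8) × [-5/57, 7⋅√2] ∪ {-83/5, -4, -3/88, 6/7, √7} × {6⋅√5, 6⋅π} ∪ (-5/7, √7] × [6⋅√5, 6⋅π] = ((-3/88, 8) × [-5/57, 7⋅√2]) ∪ ({-83/5, -4, -3/88, 6/7, √7} × {6⋅√5, 6⋅π}) ∪ ((-5/7, √7] × [6⋅√5, 6⋅π])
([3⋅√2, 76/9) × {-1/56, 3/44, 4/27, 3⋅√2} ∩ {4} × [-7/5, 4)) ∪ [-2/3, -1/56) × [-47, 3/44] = [-2/3, -1/56) × [-47, 3/44]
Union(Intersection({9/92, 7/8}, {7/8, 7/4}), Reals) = Reals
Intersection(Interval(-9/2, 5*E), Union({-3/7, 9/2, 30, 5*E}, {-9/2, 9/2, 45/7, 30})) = {-9/2, -3/7, 9/2, 45/7, 5*E}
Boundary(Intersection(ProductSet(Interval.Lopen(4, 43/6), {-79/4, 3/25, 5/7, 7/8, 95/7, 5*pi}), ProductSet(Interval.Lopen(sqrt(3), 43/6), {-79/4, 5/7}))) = ProductSet(Interval(4, 43/6), {-79/4, 5/7})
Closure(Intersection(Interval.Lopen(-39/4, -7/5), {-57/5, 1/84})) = EmptySet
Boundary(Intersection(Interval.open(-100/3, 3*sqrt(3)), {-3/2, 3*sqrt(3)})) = {-3/2}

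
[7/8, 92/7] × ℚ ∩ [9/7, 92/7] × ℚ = [9/7, 92/7] × ℚ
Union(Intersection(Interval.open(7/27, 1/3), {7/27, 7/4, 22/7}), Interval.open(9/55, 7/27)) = Interval.open(9/55, 7/27)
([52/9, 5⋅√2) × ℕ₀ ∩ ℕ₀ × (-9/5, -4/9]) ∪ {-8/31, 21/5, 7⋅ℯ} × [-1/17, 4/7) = {-8/31, 21/5, 7⋅ℯ} × [-1/17, 4/7)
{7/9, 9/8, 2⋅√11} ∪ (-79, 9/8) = (-79, 9/8] ∪ {2⋅√11}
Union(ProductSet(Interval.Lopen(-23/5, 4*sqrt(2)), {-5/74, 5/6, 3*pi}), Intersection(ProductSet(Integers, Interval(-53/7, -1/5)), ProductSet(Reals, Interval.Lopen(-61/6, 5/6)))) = Union(ProductSet(Integers, Interval(-53/7, -1/5)), ProductSet(Interval.Lopen(-23/5, 4*sqrt(2)), {-5/74, 5/6, 3*pi}))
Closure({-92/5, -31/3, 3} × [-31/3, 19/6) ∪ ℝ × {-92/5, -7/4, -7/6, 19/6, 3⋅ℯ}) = ({-92/5, -31/3, 3} × [-31/3, 19/6]) ∪ (ℝ × {-92/5, -7/4, -7/6, 19/6, 3⋅ℯ})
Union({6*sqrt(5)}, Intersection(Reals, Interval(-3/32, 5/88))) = Union({6*sqrt(5)}, Interval(-3/32, 5/88))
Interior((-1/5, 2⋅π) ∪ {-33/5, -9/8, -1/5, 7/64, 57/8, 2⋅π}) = (-1/5, 2⋅π)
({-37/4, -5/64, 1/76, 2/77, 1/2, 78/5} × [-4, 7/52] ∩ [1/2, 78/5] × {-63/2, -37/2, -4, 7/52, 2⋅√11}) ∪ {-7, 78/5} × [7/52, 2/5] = ({1/2, 78/5} × {-4, 7/52}) ∪ ({-7, 78/5} × [7/52, 2/5])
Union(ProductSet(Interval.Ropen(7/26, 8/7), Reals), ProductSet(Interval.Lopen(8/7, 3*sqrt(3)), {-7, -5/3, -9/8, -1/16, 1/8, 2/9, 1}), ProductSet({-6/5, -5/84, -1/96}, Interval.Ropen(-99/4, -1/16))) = Union(ProductSet({-6/5, -5/84, -1/96}, Interval.Ropen(-99/4, -1/16)), ProductSet(Interval.Ropen(7/26, 8/7), Reals), ProductSet(Interval.Lopen(8/7, 3*sqrt(3)), {-7, -5/3, -9/8, -1/16, 1/8, 2/9, 1}))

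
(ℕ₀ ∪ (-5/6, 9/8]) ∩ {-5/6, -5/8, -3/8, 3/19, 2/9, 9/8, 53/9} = {-5/8, -3/8, 3/19, 2/9, 9/8}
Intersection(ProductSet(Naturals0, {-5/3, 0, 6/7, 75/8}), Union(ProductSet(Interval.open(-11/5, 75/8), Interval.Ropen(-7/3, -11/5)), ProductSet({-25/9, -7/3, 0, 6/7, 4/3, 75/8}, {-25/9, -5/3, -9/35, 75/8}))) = ProductSet({0}, {-5/3, 75/8})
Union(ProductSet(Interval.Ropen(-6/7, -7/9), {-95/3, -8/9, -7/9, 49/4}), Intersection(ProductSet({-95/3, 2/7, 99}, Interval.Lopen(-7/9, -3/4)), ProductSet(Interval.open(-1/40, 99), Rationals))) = Union(ProductSet({2/7}, Intersection(Interval.Lopen(-7/9, -3/4), Rationals)), ProductSet(Interval.Ropen(-6/7, -7/9), {-95/3, -8/9, -7/9, 49/4}))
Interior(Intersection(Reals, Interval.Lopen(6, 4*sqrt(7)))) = Interval.open(6, 4*sqrt(7))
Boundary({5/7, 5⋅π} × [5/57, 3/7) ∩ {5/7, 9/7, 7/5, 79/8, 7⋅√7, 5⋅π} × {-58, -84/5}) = ∅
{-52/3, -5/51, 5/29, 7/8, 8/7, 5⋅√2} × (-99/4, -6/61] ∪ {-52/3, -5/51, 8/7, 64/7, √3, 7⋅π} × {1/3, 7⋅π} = ({-52/3, -5/51, 5/29, 7/8, 8/7, 5⋅√2} × (-99/4, -6/61]) ∪ ({-52/3, -5/51, 8/7, 64/7, √3, 7⋅π} × {1/3, 7⋅π})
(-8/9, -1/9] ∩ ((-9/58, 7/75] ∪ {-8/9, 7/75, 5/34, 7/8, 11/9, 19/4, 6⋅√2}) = (-9/58, -1/9]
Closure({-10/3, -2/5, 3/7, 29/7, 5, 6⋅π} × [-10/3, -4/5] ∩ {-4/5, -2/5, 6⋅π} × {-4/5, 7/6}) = {-2/5, 6⋅π} × {-4/5}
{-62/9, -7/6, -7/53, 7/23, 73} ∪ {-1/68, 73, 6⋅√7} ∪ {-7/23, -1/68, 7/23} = {-62/9, -7/6, -7/23, -7/53, -1/68, 7/23, 73, 6⋅√7}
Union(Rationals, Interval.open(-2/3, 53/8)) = Union(Interval(-2/3, 53/8), Rationals)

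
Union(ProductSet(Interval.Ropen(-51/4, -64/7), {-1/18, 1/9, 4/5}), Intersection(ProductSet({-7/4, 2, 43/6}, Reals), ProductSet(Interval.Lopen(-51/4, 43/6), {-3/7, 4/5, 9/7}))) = Union(ProductSet({-7/4, 2, 43/6}, {-3/7, 4/5, 9/7}), ProductSet(Interval.Ropen(-51/4, -64/7), {-1/18, 1/9, 4/5}))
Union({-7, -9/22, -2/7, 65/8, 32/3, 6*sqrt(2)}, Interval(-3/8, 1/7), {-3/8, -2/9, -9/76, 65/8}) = Union({-7, -9/22, 65/8, 32/3, 6*sqrt(2)}, Interval(-3/8, 1/7))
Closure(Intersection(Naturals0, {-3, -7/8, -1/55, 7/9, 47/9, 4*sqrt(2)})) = EmptySet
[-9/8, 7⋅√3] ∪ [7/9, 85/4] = [-9/8, 85/4]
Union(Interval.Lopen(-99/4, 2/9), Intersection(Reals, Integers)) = Union(Integers, Interval.Lopen(-99/4, 2/9))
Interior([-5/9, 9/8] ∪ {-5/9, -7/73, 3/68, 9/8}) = (-5/9, 9/8)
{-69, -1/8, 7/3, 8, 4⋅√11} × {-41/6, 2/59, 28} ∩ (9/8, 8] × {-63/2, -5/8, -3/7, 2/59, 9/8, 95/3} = {7/3, 8} × {2/59}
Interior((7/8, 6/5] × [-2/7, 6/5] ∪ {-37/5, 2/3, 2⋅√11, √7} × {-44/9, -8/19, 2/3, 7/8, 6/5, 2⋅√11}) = (7/8, 6/5) × (-2/7, 6/5)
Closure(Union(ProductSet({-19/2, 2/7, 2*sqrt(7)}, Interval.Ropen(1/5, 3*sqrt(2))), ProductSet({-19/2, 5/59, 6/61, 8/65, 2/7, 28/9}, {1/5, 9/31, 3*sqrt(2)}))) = Union(ProductSet({-19/2, 2/7, 2*sqrt(7)}, Interval(1/5, 3*sqrt(2))), ProductSet({-19/2, 5/59, 6/61, 8/65, 2/7, 28/9}, {1/5, 9/31, 3*sqrt(2)}))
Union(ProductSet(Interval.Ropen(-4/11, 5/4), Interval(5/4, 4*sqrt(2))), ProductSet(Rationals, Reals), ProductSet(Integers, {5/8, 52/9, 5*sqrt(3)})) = Union(ProductSet(Interval.Ropen(-4/11, 5/4), Interval(5/4, 4*sqrt(2))), ProductSet(Rationals, Reals))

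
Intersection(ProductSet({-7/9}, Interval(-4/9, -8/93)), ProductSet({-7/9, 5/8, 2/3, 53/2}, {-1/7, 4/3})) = ProductSet({-7/9}, {-1/7})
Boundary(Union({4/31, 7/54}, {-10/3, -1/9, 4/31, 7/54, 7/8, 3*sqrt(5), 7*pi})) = {-10/3, -1/9, 4/31, 7/54, 7/8, 3*sqrt(5), 7*pi}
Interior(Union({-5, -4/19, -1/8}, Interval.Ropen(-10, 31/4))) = Interval.open(-10, 31/4)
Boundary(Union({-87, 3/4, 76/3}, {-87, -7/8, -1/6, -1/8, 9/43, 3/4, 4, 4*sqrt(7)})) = {-87, -7/8, -1/6, -1/8, 9/43, 3/4, 4, 76/3, 4*sqrt(7)}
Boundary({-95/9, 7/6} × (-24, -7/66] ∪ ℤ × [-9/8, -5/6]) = (ℤ × [-9/8, -5/6]) ∪ ({-95/9, 7/6} × [-24, -7/66])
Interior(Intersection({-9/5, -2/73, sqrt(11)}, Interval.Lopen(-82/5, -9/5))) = EmptySet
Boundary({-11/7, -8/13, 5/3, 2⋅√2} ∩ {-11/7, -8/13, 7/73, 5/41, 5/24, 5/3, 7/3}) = {-11/7, -8/13, 5/3}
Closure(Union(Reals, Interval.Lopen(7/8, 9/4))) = Interval(-oo, oo)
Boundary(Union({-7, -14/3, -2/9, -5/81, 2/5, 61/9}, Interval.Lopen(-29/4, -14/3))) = {-29/4, -14/3, -2/9, -5/81, 2/5, 61/9}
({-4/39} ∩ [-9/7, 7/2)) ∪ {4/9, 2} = {-4/39, 4/9, 2}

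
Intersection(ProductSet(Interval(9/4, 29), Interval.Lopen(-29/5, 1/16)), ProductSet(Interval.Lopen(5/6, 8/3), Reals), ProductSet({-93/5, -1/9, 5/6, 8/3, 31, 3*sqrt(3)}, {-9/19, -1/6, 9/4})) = ProductSet({8/3}, {-9/19, -1/6})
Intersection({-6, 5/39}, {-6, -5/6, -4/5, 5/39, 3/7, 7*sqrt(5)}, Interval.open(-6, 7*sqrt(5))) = {5/39}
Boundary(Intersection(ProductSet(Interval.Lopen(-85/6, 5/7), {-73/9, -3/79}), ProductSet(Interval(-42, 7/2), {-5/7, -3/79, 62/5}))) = ProductSet(Interval(-85/6, 5/7), {-3/79})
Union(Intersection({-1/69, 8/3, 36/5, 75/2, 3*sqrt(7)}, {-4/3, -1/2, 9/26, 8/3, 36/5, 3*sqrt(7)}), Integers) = Union({8/3, 36/5, 3*sqrt(7)}, Integers)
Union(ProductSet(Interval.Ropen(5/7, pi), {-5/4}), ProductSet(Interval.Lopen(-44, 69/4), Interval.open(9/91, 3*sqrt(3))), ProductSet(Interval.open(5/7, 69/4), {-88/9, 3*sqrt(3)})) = Union(ProductSet(Interval.Lopen(-44, 69/4), Interval.open(9/91, 3*sqrt(3))), ProductSet(Interval.open(5/7, 69/4), {-88/9, 3*sqrt(3)}), ProductSet(Interval.Ropen(5/7, pi), {-5/4}))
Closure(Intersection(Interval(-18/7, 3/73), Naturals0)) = Range(0, 1, 1)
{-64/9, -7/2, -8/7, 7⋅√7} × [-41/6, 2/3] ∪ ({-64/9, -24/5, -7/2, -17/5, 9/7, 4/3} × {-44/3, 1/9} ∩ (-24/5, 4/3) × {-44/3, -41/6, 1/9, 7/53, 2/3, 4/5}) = ({-7/2, -17/5, 9/7} × {-44/3, 1/9}) ∪ ({-64/9, -7/2, -8/7, 7⋅√7} × [-41/6, 2/3])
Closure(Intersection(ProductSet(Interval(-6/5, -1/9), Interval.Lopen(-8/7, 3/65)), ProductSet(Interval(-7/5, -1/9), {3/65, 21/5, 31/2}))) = ProductSet(Interval(-6/5, -1/9), {3/65})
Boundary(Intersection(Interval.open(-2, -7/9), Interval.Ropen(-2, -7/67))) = {-2, -7/9}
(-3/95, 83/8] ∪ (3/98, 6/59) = (-3/95, 83/8]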